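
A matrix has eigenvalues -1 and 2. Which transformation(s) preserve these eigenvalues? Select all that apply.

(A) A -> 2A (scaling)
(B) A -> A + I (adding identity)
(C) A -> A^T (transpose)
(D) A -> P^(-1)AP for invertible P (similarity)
C and D

Eigenvalues are preserved by:
1. Similarity transformations: A -> P^(-1)AP (same characteristic polynomial)
2. Transpose: A^T has the same eigenvalues as A

Eigenvalues are NOT preserved by:
- Adding identity: eigenvalues become -1+1, 2+1
- Scaling: eigenvalues become -2, 4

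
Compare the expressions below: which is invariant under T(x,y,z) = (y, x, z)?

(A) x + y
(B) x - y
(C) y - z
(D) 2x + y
A

Apply T(x,y,z) = (y, x, z) to each option, i.e. replace (x, y, z) by the transformed coordinates.
Substitute the transformed coordinates into each option and compare with the original:
(A) x + y  ->  (y) + (x) = x + y   [equals x + y: invariant]
(B) x - y  ->  (y) - (x) = -x + y   [differs from x - y: not invariant]
(C) y - z  ->  (x) - (z) = x - z   [differs from y - z: not invariant]
(D) 2x + y  ->  2(y) + (x) = x + 2y   [differs from 2x + y: not invariant]

Only option (A), x + y, is unchanged by the transformation.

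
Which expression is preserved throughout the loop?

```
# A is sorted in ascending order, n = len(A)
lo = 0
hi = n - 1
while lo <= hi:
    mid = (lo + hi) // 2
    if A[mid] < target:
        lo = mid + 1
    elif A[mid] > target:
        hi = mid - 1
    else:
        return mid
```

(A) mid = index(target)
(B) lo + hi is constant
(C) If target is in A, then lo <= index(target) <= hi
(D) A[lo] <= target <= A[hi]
C

A loop invariant must hold before the first iteration and be re-established by every execution of the body.

(C) If target is in A, then lo <= index(target) <= hi: Before the loop [lo, hi] = [0, n-1] covers every index. When A[mid] < target, sortedness puts target strictly to the right of mid, so setting lo = mid + 1 keeps index(target) in [lo, hi]; symmetrically for hi = mid - 1. Hence 'if target is in A then lo <= index(target) <= hi' holds after every iteration, and when lo > hi it proves target is absent.

The other options fail:
(A) mid = index(target): mid is just the current probe; it equals index(target) only on the iteration that returns.
(B) lo + hi is constant: each iteration moves exactly one of lo, hi, so lo + hi changes (e.g. 0 + (n-1) becomes (mid+1) + (n-1)).
(D) A[lo] <= target <= A[hi]: fails when target is not in A (e.g. target < A[0] already violates it before the loop), so it is not maintained in general.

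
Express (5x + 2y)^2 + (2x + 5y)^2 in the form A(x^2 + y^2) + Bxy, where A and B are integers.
29(x^2 + y^2) + 40xy

Expanding: (5x + 2y)^2 = 25x^2 + 20xy + 4y^2
(2x + 5y)^2 = 4x^2 + 20xy + 25y^2
Sum = (25+4)(x^2+y^2) + 40xy = 29(x^2 + y^2) + 40xy
This is symmetric in x and y.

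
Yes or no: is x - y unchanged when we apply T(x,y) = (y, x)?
No

Substitute T(x,y) = (y, x) into the expression and compare with the original.

Original: x - y
After applying T: (y) - (x) = -x + y

This differs from the original x - y (difference: -2x + 2y), so the expression is NOT invariant.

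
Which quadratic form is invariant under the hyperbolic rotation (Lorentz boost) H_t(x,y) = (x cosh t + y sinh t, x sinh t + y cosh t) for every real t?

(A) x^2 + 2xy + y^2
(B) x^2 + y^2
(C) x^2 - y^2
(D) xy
C

Write x' = x cosh t + y sinh t, y' = x sinh t + y cosh t and substitute into each option:
(A) x^2 + 2xy + y^2: (x' + y')^2 with x' + y' = (x + y)(cosh t + sinh t) = (x + y)e^t, so it becomes (x + y)^2 e^(2t)   [not invariant for t != 0]
(B) x^2 + y^2: (x cosh t + y sinh t)^2 + (x sinh t + y cosh t)^2 = (x^2 + y^2)(cosh^2 t + sinh^2 t) + 4xy sinh t cosh t = (x^2 + y^2) cosh 2t + 2xy sinh 2t   [not invariant for t != 0]
(C) x^2 - y^2: (x cosh t + y sinh t)^2 - (x sinh t + y cosh t)^2 = x^2(cosh^2 t - sinh^2 t) + 2xy(cosh t sinh t - sinh t cosh t) + y^2(sinh^2 t - cosh^2 t) = x^2 - y^2   [invariant, using cosh^2 t - sinh^2 t = 1]
(D) xy: (x cosh t + y sinh t)(x sinh t + y cosh t) = xy(cosh^2 t + sinh^2 t) + (x^2 + y^2) sinh t cosh t = xy cosh 2t + (x^2 + y^2)(sinh 2t)/2   [not invariant for t != 0]

Only (C) x^2 - y^2 is unchanged; it is the Minkowski form preserved by Lorentz boosts, just as x^2 + y^2 is preserved by ordinary rotations.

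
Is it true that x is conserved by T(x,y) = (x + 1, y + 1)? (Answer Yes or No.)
No

Substitute T(x,y) = (x + 1, y + 1) into the expression and compare with the original.

Original: x
After applying T: (x + 1) = x + 1

This differs from the original x (difference: 1), so the expression is NOT invariant.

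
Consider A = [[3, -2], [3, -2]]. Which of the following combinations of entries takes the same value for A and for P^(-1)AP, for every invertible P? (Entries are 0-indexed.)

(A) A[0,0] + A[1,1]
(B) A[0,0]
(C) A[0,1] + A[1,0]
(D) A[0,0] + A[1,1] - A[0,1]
A

A[0,0] + A[1,1] is the trace of A. By the cyclic property of the trace, tr(P^(-1)AP) = tr(APP^(-1)) = tr(A), so it is the same for every matrix similar to A.

The other combinations are not similarity invariants. For example, take P = [[1, 1], [0, 1]] (det P = 1), so P^(-1) = [[1, -1], [0, 1]] and
B = P^(-1)AP = [[0, 0], [3, 1]].
Evaluating each option on A and on B:
(A) A[0,0] + A[1,1]: 1 for A, 1 for B -> unchanged
(B) A[0,0]: 3 for A, 0 for B -> changes
(C) A[0,1] + A[1,0]: 1 for A, 3 for B -> changes
(D) A[0,0] + A[1,1] - A[0,1]: 3 for A, 1 for B -> changes

Only (A) A[0,0] + A[1,1] = 1 survives (and it does so for every P, not just this one), so it is the invariant.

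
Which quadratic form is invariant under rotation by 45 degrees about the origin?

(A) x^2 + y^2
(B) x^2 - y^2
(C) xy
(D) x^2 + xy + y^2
A

Rotation by 45 degrees sends (x, y) to (sqrt(2)x/2 - sqrt(2)y/2, sqrt(2)x/2 + sqrt(2)y/2).
Substitute the transformed coordinates into each option and compare with the original:
(A) x^2 + y^2  ->  (sqrt(2)x/2 - sqrt(2)y/2)^2 + (sqrt(2)x/2 + sqrt(2)y/2)^2 = x^2 + y^2   [equals x^2 + y^2: invariant]
(B) x^2 - y^2  ->  (sqrt(2)x/2 - sqrt(2)y/2)^2 - (sqrt(2)x/2 + sqrt(2)y/2)^2 = -2xy   [differs from x^2 - y^2: not invariant]
(C) xy  ->  (sqrt(2)x/2 - sqrt(2)y/2)(sqrt(2)x/2 + sqrt(2)y/2) = x^2/2 - y^2/2   [differs from xy: not invariant]
(D) x^2 + xy + y^2  ->  (sqrt(2)x/2 - sqrt(2)y/2)^2 + (sqrt(2)x/2 - sqrt(2)y/2)(sqrt(2)x/2 + sqrt(2)y/2) + (sqrt(2)x/2 + sqrt(2)y/2)^2 = 3x^2/2 + y^2/2   [differs from x^2 + xy + y^2: not invariant]

Only option (A), x^2 + y^2, is unchanged by the transformation.
x^2 + y^2 is the squared distance from the origin, which rotations preserve.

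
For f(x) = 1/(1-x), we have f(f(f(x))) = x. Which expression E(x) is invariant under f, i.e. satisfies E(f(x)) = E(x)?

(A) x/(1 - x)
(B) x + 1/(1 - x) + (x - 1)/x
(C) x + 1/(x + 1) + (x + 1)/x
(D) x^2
B

Replace x by f(x) = 1/(1 - x) in each option and simplify. As a quick numerical cross-check, also compare E(4) with E(f(4)) = E(-1/3).

(A) x/(1 - x)  ->  (1/(1 - x))/(1 - (1/(1 - x))) = -1/x; check: E(4) = -4/3 but E(-1/3) = -1/4.   [not invariant]
(B) x + 1/(1 - x) + (x - 1)/x  ->  (1/(1 - x)) + 1/(1 - (1/(1 - x))) + ((1/(1 - x)) - 1)/(1/(1 - x)), which simplifies back to x + 1/(1 - x) + (x - 1)/x; check: E(4) = 53/12, E(-1/3) = 53/12.   [invariant]
(C) x + 1/(x + 1) + (x + 1)/x  ->  (1/(1 - x)) + 1/((1/(1 - x)) + 1) + ((1/(1 - x)) + 1)/(1/(1 - x)) = (-x^3 + 6x^2 - 11x + 7)/(x^2 - 3x + 2); check: E(4) = 109/20 but E(-1/3) = -5/6.   [not invariant]
(D) x^2  ->  (1/(1 - x))^2 = (x - 1)^(-2); check: E(4) = 16 but E(-1/3) = 1/9.   [not invariant]

Only (B) is unchanged. Indeed f(f(x)) = 1/(1 - 1/(1-x)) = (1-x)/(-x) = (x-1)/x, so E(x) = x + f(x) + f(f(x)) is the sum over the whole 3-cycle; applying f just permutes the three terms cyclically (x -> f(x) -> f(f(x)) -> x), leaving the sum unchanged.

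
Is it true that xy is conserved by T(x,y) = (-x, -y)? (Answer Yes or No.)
Yes

Substitute T(x,y) = (-x, -y) into the expression and compare with the original.

Original: xy
After applying T: (-x)(-y) = xy

This is identical to the original xy, so the expression is invariant.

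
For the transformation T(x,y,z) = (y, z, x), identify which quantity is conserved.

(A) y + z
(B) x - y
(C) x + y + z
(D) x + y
C

Apply T(x,y,z) = (y, z, x) to each option, i.e. replace (x, y, z) by the transformed coordinates.
Substitute the transformed coordinates into each option and compare with the original:
(A) y + z  ->  (z) + (x) = x + z   [differs from y + z: not invariant]
(B) x - y  ->  (y) - (z) = y - z   [differs from x - y: not invariant]
(C) x + y + z  ->  (y) + (z) + (x) = x + y + z   [equals x + y + z: invariant]
(D) x + y  ->  (y) + (z) = y + z   [differs from x + y: not invariant]

Only option (C), x + y + z, is unchanged by the transformation.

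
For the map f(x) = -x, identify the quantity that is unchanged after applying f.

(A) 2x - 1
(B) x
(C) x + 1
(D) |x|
D

For f(x) = -x:
Applying f replaces x by -x. Since |-x| = |x|, the absolute value is unchanged by f, whereas x -> -x, 2x - 1 -> -2x - 1 and x + 1 -> -x + 1 all change.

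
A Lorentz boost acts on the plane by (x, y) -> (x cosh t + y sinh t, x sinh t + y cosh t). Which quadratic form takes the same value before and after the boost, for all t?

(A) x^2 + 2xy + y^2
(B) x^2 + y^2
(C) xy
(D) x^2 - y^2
D

Write x' = x cosh t + y sinh t, y' = x sinh t + y cosh t and substitute into each option:
(A) x^2 + 2xy + y^2: (x' + y')^2 with x' + y' = (x + y)(cosh t + sinh t) = (x + y)e^t, so it becomes (x + y)^2 e^(2t)   [not invariant for t != 0]
(B) x^2 + y^2: (x cosh t + y sinh t)^2 + (x sinh t + y cosh t)^2 = (x^2 + y^2)(cosh^2 t + sinh^2 t) + 4xy sinh t cosh t = (x^2 + y^2) cosh 2t + 2xy sinh 2t   [not invariant for t != 0]
(C) xy: (x cosh t + y sinh t)(x sinh t + y cosh t) = xy(cosh^2 t + sinh^2 t) + (x^2 + y^2) sinh t cosh t = xy cosh 2t + (x^2 + y^2)(sinh 2t)/2   [not invariant for t != 0]
(D) x^2 - y^2: (x cosh t + y sinh t)^2 - (x sinh t + y cosh t)^2 = x^2(cosh^2 t - sinh^2 t) + 2xy(cosh t sinh t - sinh t cosh t) + y^2(sinh^2 t - cosh^2 t) = x^2 - y^2   [invariant, using cosh^2 t - sinh^2 t = 1]

Only (D) x^2 - y^2 is unchanged; it is the Minkowski form preserved by Lorentz boosts, just as x^2 + y^2 is preserved by ordinary rotations.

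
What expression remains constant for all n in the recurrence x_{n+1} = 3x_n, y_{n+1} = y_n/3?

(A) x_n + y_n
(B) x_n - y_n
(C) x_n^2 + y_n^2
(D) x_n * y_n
D

For the recurrence x_{n+1} = 3x_n, y_{n+1} = y_n/3:

x_{n+1} * y_{n+1} = (3x_n) * (y_n/3) = x_n * y_n
The product is conserved.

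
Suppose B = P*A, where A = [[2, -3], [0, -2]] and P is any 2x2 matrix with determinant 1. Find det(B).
-4

By the multiplicative property of determinants, det(B) = det(P*A) = det(P) * det(A) = det(A),
so the determinant is invariant under multiplication by any determinant-1 matrix; we just need det(A).

det(A) = (2)(-2) - (-3)(0) = -4 - 0 = -4

Therefore det(B) = 1 * (-4) = -4.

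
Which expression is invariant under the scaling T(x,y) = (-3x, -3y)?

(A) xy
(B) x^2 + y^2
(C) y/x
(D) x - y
C

Under the uniform scaling T(x,y) = (-3x, -3y):
Substitute the transformed coordinates into each option and compare with the original:
(A) xy  ->  (-3x)(-3y) = 9xy   [differs from xy: not invariant]
(B) x^2 + y^2  ->  (-3x)^2 + (-3y)^2 = 9x^2 + 9y^2   [differs from x^2 + y^2: not invariant]
(C) y/x  ->  (-3y)/(-3x) = y/x   [equals y/x: invariant]
(D) x - y  ->  (-3x) - (-3y) = -3x + 3y   [differs from x - y: not invariant]

Only option (C), y/x, is unchanged by the transformation.
The common factor -3 cancels in a ratio of coordinates, while sums, products and sums of squares pick up factors of -3 or 9.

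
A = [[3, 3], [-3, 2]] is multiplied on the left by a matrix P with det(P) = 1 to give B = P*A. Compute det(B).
15

By the multiplicative property of determinants, det(B) = det(P*A) = det(P) * det(A) = det(A),
so the determinant is invariant under multiplication by any determinant-1 matrix; we just need det(A).

det(A) = (3)(2) - (3)(-3) = 6 - (-9) = 15

Therefore det(B) = 1 * 15 = 15.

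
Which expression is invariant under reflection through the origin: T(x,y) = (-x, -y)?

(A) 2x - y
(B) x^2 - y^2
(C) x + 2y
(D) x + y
B

The map is reflection through the origin: T(x,y) = (-x, -y).
Substitute the transformed coordinates into each option and compare with the original:
(A) 2x - y  ->  2(-x) - (-y) = -2x + y   [differs from 2x - y: not invariant]
(B) x^2 - y^2  ->  (-x)^2 - (-y)^2 = x^2 - y^2   [equals x^2 - y^2: invariant]
(C) x + 2y  ->  (-x) + 2(-y) = -x - 2y   [differs from x + 2y: not invariant]
(D) x + y  ->  (-x) + (-y) = -x - y   [differs from x + y: not invariant]

Only option (B), x^2 - y^2, is unchanged by the transformation.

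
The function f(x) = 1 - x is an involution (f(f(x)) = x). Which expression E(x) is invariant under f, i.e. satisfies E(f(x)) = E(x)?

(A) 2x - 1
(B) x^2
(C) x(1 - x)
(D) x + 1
C

Replace x by f(x) = 1 - x in each option and simplify. As a quick numerical cross-check, also compare E(3) with E(f(3)) = E(-2).

(A) 2x - 1  ->  2(1 - x) - 1 = 1 - 2x; check: E(3) = 5 but E(-2) = -5.   [not invariant]
(B) x^2  ->  (1 - x)^2 = (x - 1)^2; check: E(3) = 9 but E(-2) = 4.   [not invariant]
(C) x(1 - x)  ->  (1 - x)(1 - (1 - x)), which simplifies back to x(1 - x); check: E(3) = -6, E(-2) = -6.   [invariant]
(D) x + 1  ->  (1 - x) + 1 = 2 - x; check: E(3) = 4 but E(-2) = -1.   [not invariant]

Only (C) is unchanged. E is symmetric under swapping x with f(x) = 1 - x, which is exactly what an involution does.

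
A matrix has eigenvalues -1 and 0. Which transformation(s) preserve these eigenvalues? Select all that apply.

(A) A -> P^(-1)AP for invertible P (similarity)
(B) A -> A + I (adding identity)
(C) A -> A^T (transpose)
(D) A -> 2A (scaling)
A and C

Eigenvalues are preserved by:
1. Similarity transformations: A -> P^(-1)AP (same characteristic polynomial)
2. Transpose: A^T has the same eigenvalues as A

Eigenvalues are NOT preserved by:
- Adding identity: eigenvalues become -1+1, 0+1
- Scaling: eigenvalues become -2, 0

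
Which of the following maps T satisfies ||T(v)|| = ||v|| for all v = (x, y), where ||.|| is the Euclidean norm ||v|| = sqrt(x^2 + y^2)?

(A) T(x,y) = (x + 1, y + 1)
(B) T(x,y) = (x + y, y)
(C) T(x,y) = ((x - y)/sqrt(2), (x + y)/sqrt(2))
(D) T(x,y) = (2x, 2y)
C

A transformation preserves a norm if ||T(v)|| = ||v|| for every v; a single vector where the norm changes rules an option out.

(A) T(x,y) = (x + 1, y + 1): v = (1, 0) has norm sqrt((1)^2 + (0)^2) = 1, but T(v) = (2, 1) has norm sqrt(5) -- not preserved.
(B) T(x,y) = (x + y, y): v = (0, 1) has norm sqrt((0)^2 + (1)^2) = 1, but T(v) = (1, 1) has norm sqrt(2) -- not preserved.
(C) T(x,y) = ((x - y)/sqrt(2), (x + y)/sqrt(2)): preserves the norm -- it is an orthogonal map (a rotation/reflection), and (sqrt(2)(x - y)/2)^2 + (sqrt(2)(x + y)/2)^2 simplifies to x^2 + y^2.
(D) T(x,y) = (2x, 2y): v = (1, 0) has norm sqrt((1)^2 + (0)^2) = 1, but T(v) = (2, 0) has norm 2 -- not preserved.

Therefore the answer is (C).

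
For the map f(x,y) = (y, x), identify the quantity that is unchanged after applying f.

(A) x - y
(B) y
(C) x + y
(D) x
C

For f(x,y) = (y, x):
After applying f: x' = y, y' = x. So x' + y' = y + x = x + y.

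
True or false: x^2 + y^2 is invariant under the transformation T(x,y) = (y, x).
True

Substitute T(x,y) = (y, x) into the expression and compare with the original.

Original: x^2 + y^2
After applying T: (y)^2 + (x)^2 = x^2 + y^2

This is identical to the original x^2 + y^2, so the expression is invariant.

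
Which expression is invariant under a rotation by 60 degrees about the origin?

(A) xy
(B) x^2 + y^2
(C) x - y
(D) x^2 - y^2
B

A rotation by 60 degrees sends (x, y) to (x/2 - sqrt(3)y/2, sqrt(3)x/2 + y/2).
Substitute the transformed coordinates into each option and compare with the original:
(A) xy  ->  (x/2 - sqrt(3)y/2)(sqrt(3)x/2 + y/2) = sqrt(3)x^2/4 - xy/2 - sqrt(3)y^2/4   [differs from xy: not invariant]
(B) x^2 + y^2  ->  (x/2 - sqrt(3)y/2)^2 + (sqrt(3)x/2 + y/2)^2 = x^2 + y^2   [equals x^2 + y^2: invariant]
(C) x - y  ->  (x/2 - sqrt(3)y/2) - (sqrt(3)x/2 + y/2) = -sqrt(3)x/2 + x/2 - sqrt(3)y/2 - y/2   [differs from x - y: not invariant]
(D) x^2 - y^2  ->  (x/2 - sqrt(3)y/2)^2 - (sqrt(3)x/2 + y/2)^2 = -x^2/2 - sqrt(3)xy + y^2/2   [differs from x^2 - y^2: not invariant]

Only option (B), x^2 + y^2, is unchanged by the transformation.
Geometrically, x^2 + y^2 is the squared distance from the origin, which every rotation about the origin preserves.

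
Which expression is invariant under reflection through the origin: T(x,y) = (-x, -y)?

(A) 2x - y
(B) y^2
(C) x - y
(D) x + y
B

The map is reflection through the origin: T(x,y) = (-x, -y).
Substitute the transformed coordinates into each option and compare with the original:
(A) 2x - y  ->  2(-x) - (-y) = -2x + y   [differs from 2x - y: not invariant]
(B) y^2  ->  (-y)^2 = y^2   [equals y^2: invariant]
(C) x - y  ->  (-x) - (-y) = -x + y   [differs from x - y: not invariant]
(D) x + y  ->  (-x) + (-y) = -x - y   [differs from x + y: not invariant]

Only option (B), y^2, is unchanged by the transformation.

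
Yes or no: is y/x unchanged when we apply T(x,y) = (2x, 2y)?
Yes

Substitute T(x,y) = (2x, 2y) into the expression and compare with the original.

Original: y/x
After applying T: (2y)/(2x) = y/x

This is identical to the original y/x, so the expression is invariant.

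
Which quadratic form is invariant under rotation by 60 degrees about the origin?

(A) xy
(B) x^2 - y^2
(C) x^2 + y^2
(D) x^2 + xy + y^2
C

Rotation by 60 degrees sends (x, y) to (x/2 - sqrt(3)y/2, sqrt(3)x/2 + y/2).
Substitute the transformed coordinates into each option and compare with the original:
(A) xy  ->  (x/2 - sqrt(3)y/2)(sqrt(3)x/2 + y/2) = sqrt(3)x^2/4 - xy/2 - sqrt(3)y^2/4   [differs from xy: not invariant]
(B) x^2 - y^2  ->  (x/2 - sqrt(3)y/2)^2 - (sqrt(3)x/2 + y/2)^2 = -x^2/2 - sqrt(3)xy + y^2/2   [differs from x^2 - y^2: not invariant]
(C) x^2 + y^2  ->  (x/2 - sqrt(3)y/2)^2 + (sqrt(3)x/2 + y/2)^2 = x^2 + y^2   [equals x^2 + y^2: invariant]
(D) x^2 + xy + y^2  ->  (x/2 - sqrt(3)y/2)^2 + (x/2 - sqrt(3)y/2)(sqrt(3)x/2 + y/2) + (sqrt(3)x/2 + y/2)^2 = sqrt(3)x^2/4 + x^2 - xy/2 - sqrt(3)y^2/4 + y^2   [differs from x^2 + xy + y^2: not invariant]

Only option (C), x^2 + y^2, is unchanged by the transformation.
x^2 + y^2 is the squared distance from the origin, which rotations preserve.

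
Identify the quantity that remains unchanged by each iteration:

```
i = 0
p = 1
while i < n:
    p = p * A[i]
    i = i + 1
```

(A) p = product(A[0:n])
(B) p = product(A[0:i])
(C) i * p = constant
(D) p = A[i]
B

A loop invariant must hold before the first iteration and be re-established by every execution of the body.

(B) p = product(A[0:i]): Initially i = 0 and p = 1 = product of the empty slice A[0:0]. If p = product(A[0:i]) holds at the top of an iteration, the body sets p to product(A[0:i]) * A[i] = product(A[0:i+1]) and then i to i+1, so the property is restored. At exit i = n, giving p = product(A[0:n]).

The other options fail:
(A) p = product(A[0:n]): false before the loop (p = 1, not the full product) -- it only becomes true at exit.
(C) i * p = constant: initially i * p = 0, but after one iteration it is 1 * A[0], which is nonzero in general.
(D) p = A[i]: after the first iteration p = A[0] but i = 1; in general p is a product of several elements, not a single one.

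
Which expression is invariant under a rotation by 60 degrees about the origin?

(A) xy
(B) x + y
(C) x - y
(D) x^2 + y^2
D

A rotation by 60 degrees sends (x, y) to (x/2 - sqrt(3)y/2, sqrt(3)x/2 + y/2).
Substitute the transformed coordinates into each option and compare with the original:
(A) xy  ->  (x/2 - sqrt(3)y/2)(sqrt(3)x/2 + y/2) = sqrt(3)x^2/4 - xy/2 - sqrt(3)y^2/4   [differs from xy: not invariant]
(B) x + y  ->  (x/2 - sqrt(3)y/2) + (sqrt(3)x/2 + y/2) = x/2 + sqrt(3)x/2 - sqrt(3)y/2 + y/2   [differs from x + y: not invariant]
(C) x - y  ->  (x/2 - sqrt(3)y/2) - (sqrt(3)x/2 + y/2) = -sqrt(3)x/2 + x/2 - sqrt(3)y/2 - y/2   [differs from x - y: not invariant]
(D) x^2 + y^2  ->  (x/2 - sqrt(3)y/2)^2 + (sqrt(3)x/2 + y/2)^2 = x^2 + y^2   [equals x^2 + y^2: invariant]

Only option (D), x^2 + y^2, is unchanged by the transformation.
Geometrically, x^2 + y^2 is the squared distance from the origin, which every rotation about the origin preserves.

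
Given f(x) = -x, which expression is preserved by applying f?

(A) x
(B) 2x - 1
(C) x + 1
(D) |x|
D

For f(x) = -x:
Applying f replaces x by -x. Since |-x| = |x|, the absolute value is unchanged by f, whereas x -> -x, 2x - 1 -> -2x - 1 and x + 1 -> -x + 1 all change.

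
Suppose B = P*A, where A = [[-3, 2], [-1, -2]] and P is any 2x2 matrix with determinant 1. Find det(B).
8

By the multiplicative property of determinants, det(B) = det(P*A) = det(P) * det(A) = det(A),
so the determinant is invariant under multiplication by any determinant-1 matrix; we just need det(A).

det(A) = (-3)(-2) - (2)(-1) = 6 - (-2) = 8

Therefore det(B) = 1 * 8 = 8.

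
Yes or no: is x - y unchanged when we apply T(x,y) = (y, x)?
No

Substitute T(x,y) = (y, x) into the expression and compare with the original.

Original: x - y
After applying T: (y) - (x) = -x + y

This differs from the original x - y (difference: -2x + 2y), so the expression is NOT invariant.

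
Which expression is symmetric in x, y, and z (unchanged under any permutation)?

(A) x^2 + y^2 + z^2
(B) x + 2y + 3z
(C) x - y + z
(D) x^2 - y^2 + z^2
A

A symmetric expression is unchanged when the variables are permuted; here the transformation to test is the swap (x, y) -> (y, x).
A symmetric expression must survive every permutation; the single swap x <-> y already eliminates the distractors, and the keyed expression is also unchanged by x <-> z and y <-> z (each variable enters it in exactly the same way).
Substitute the transformed coordinates into each option and compare with the original:
(A) x^2 + y^2 + z^2  ->  (y)^2 + (x)^2 + z^2 = x^2 + y^2 + z^2   [equals x^2 + y^2 + z^2: invariant]
(B) x + 2y + 3z  ->  (y) + 2(x) + 3z = 2x + y + 3z   [differs from x + 2y + 3z: not invariant]
(C) x - y + z  ->  (y) - (x) + z = -x + y + z   [differs from x - y + z: not invariant]
(D) x^2 - y^2 + z^2  ->  (y)^2 - (x)^2 + z^2 = -x^2 + y^2 + z^2   [differs from x^2 - y^2 + z^2: not invariant]

Only option (A), x^2 + y^2 + z^2, is unchanged by the transformation.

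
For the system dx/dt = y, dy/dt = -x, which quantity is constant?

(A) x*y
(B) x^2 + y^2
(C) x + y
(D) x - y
B

A first integral I satisfies dI/dt = 0 along every solution. Differentiate each option and use the equation of motion:
(A) d/dt[x*y] = (dx/dt)y + x(dy/dt) = y^2 - x^2, not identically 0
(B) d/dt[x^2 + y^2] = 2x*dx/dt + 2y*dy/dt = 2x*y + 2y*(-x) = 0
(C) d/dt[x + y] = y + (-x) = y - x, not identically 0
(D) d/dt[x - y] = y - (-x) = x + y, not identically 0

Only (B) has zero time-derivative. So x^2 + y^2 (the squared radius; trajectories are circles) is the conserved quantity.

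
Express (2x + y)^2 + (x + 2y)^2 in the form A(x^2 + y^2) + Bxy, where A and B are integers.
5(x^2 + y^2) + 8xy

Expanding: (2x + y)^2 = 4x^2 + 4xy + y^2
(x + 2y)^2 = x^2 + 4xy + 4y^2
Sum = (4+1)(x^2+y^2) + 8xy = 5(x^2 + y^2) + 8xy
This is symmetric in x and y.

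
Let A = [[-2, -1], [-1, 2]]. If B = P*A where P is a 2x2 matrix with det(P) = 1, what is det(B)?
-5

By the multiplicative property of determinants, det(B) = det(P*A) = det(P) * det(A) = det(A),
so the determinant is invariant under multiplication by any determinant-1 matrix; we just need det(A).

det(A) = (-2)(2) - (-1)(-1) = -4 - 1 = -5

Therefore det(B) = 1 * (-5) = -5.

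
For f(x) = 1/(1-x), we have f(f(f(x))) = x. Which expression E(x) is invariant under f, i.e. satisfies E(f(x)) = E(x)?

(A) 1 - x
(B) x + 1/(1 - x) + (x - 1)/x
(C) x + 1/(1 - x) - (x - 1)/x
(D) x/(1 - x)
B

Replace x by f(x) = 1/(1 - x) in each option and simplify. As a quick numerical cross-check, also compare E(3) with E(f(3)) = E(-1/2).

(A) 1 - x  ->  1 - (1/(1 - x)) = x/(x - 1); check: E(3) = -2 but E(-1/2) = 3/2.   [not invariant]
(B) x + 1/(1 - x) + (x - 1)/x  ->  (1/(1 - x)) + 1/(1 - (1/(1 - x))) + ((1/(1 - x)) - 1)/(1/(1 - x)), which simplifies back to x + 1/(1 - x) + (x - 1)/x; check: E(3) = 19/6, E(-1/2) = 19/6.   [invariant]
(C) x + 1/(1 - x) - (x - 1)/x  ->  (1/(1 - x)) + 1/(1 - (1/(1 - x))) - ((1/(1 - x)) - 1)/(1/(1 - x)) = (x^2(1 - x) - x + (x - 1)^2)/(x(x - 1)); check: E(3) = 11/6 but E(-1/2) = -17/6.   [not invariant]
(D) x/(1 - x)  ->  (1/(1 - x))/(1 - (1/(1 - x))) = -1/x; check: E(3) = -3/2 but E(-1/2) = -1/3.   [not invariant]

Only (B) is unchanged. Indeed f(f(x)) = 1/(1 - 1/(1-x)) = (1-x)/(-x) = (x-1)/x, so E(x) = x + f(x) + f(f(x)) is the sum over the whole 3-cycle; applying f just permutes the three terms cyclically (x -> f(x) -> f(f(x)) -> x), leaving the sum unchanged.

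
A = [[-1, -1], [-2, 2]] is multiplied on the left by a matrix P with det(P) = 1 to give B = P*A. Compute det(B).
-4

By the multiplicative property of determinants, det(B) = det(P*A) = det(P) * det(A) = det(A),
so the determinant is invariant under multiplication by any determinant-1 matrix; we just need det(A).

det(A) = (-1)(2) - (-1)(-2) = -2 - 2 = -4

Therefore det(B) = 1 * (-4) = -4.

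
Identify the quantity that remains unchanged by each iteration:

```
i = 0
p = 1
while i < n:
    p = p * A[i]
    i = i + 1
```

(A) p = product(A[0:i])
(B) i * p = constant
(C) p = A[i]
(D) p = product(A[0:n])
A

A loop invariant must hold before the first iteration and be re-established by every execution of the body.

(A) p = product(A[0:i]): Initially i = 0 and p = 1 = product of the empty slice A[0:0]. If p = product(A[0:i]) holds at the top of an iteration, the body sets p to product(A[0:i]) * A[i] = product(A[0:i+1]) and then i to i+1, so the property is restored. At exit i = n, giving p = product(A[0:n]).

The other options fail:
(B) i * p = constant: initially i * p = 0, but after one iteration it is 1 * A[0], which is nonzero in general.
(C) p = A[i]: after the first iteration p = A[0] but i = 1; in general p is a product of several elements, not a single one.
(D) p = product(A[0:n]): false before the loop (p = 1, not the full product) -- it only becomes true at exit.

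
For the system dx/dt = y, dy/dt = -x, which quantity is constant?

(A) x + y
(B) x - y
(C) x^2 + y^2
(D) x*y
C

A first integral I satisfies dI/dt = 0 along every solution. Differentiate each option and use the equation of motion:
(A) d/dt[x + y] = y + (-x) = y - x, not identically 0
(B) d/dt[x - y] = y - (-x) = x + y, not identically 0
(C) d/dt[x^2 + y^2] = 2x*dx/dt + 2y*dy/dt = 2x*y + 2y*(-x) = 0
(D) d/dt[x*y] = (dx/dt)y + x(dy/dt) = y^2 - x^2, not identically 0

Only (C) has zero time-derivative. So x^2 + y^2 (the squared radius; trajectories are circles) is the conserved quantity.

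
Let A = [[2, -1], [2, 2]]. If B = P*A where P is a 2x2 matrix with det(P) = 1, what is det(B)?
6

By the multiplicative property of determinants, det(B) = det(P*A) = det(P) * det(A) = det(A),
so the determinant is invariant under multiplication by any determinant-1 matrix; we just need det(A).

det(A) = (2)(2) - (-1)(2) = 4 - (-2) = 6

Therefore det(B) = 1 * 6 = 6.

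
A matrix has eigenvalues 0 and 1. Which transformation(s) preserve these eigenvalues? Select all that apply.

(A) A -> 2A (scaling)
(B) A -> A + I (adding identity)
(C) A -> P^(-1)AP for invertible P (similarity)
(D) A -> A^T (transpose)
C and D

Eigenvalues are preserved by:
1. Similarity transformations: A -> P^(-1)AP (same characteristic polynomial)
2. Transpose: A^T has the same eigenvalues as A

Eigenvalues are NOT preserved by:
- Adding identity: eigenvalues become 0+1, 1+1
- Scaling: eigenvalues become 0, 2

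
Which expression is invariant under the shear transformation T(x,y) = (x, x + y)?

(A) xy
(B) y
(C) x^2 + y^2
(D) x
D

Under the shear T(x,y) = (x, x + y):
Substitute the transformed coordinates into each option and compare with the original:
(A) xy  ->  (x)(x + y) = x^2 + xy   [differs from xy: not invariant]
(B) y  ->  (x + y) = x + y   [differs from y: not invariant]
(C) x^2 + y^2  ->  (x)^2 + (x + y)^2 = 2x^2 + 2xy + y^2   [differs from x^2 + y^2: not invariant]
(D) x  ->  (x) = x   [equals x: invariant]

Only option (D), x, is unchanged by the transformation.
A vertical shear moves points parallel to the y-axis, so the x-coordinate (and any function of x alone) is unchanged.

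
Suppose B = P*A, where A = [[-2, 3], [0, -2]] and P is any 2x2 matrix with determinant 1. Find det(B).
4

By the multiplicative property of determinants, det(B) = det(P*A) = det(P) * det(A) = det(A),
so the determinant is invariant under multiplication by any determinant-1 matrix; we just need det(A).

det(A) = (-2)(-2) - (3)(0) = 4 - 0 = 4

Therefore det(B) = 1 * 4 = 4.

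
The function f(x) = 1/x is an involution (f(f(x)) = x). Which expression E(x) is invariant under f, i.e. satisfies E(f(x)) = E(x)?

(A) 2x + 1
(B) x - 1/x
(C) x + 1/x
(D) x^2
C

Replace x by f(x) = 1/x in each option and simplify. As a quick numerical cross-check, also compare E(5) with E(f(5)) = E(1/5).

(A) 2x + 1  ->  2(1/x) + 1 = (x + 2)/x; check: E(5) = 11 but E(1/5) = 7/5.   [not invariant]
(B) x - 1/x  ->  (1/x) - 1/(1/x) = -x + 1/x; check: E(5) = 24/5 but E(1/5) = -24/5.   [not invariant]
(C) x + 1/x  ->  (1/x) + 1/(1/x), which simplifies back to x + 1/x; check: E(5) = 26/5, E(1/5) = 26/5.   [invariant]
(D) x^2  ->  (1/x)^2 = x^(-2); check: E(5) = 25 but E(1/5) = 1/25.   [not invariant]

Only (C) is unchanged. E is symmetric under swapping x with f(x) = 1/x, which is exactly what an involution does.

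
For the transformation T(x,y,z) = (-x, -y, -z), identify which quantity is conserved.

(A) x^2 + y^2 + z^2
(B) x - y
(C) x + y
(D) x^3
A

Apply T(x,y,z) = (-x, -y, -z) to each option, i.e. replace (x, y, z) by the transformed coordinates.
Substitute the transformed coordinates into each option and compare with the original:
(A) x^2 + y^2 + z^2  ->  (-x)^2 + (-y)^2 + (-z)^2 = x^2 + y^2 + z^2   [equals x^2 + y^2 + z^2: invariant]
(B) x - y  ->  (-x) - (-y) = -x + y   [differs from x - y: not invariant]
(C) x + y  ->  (-x) + (-y) = -x - y   [differs from x + y: not invariant]
(D) x^3  ->  (-x)^3 = -x^3   [differs from x^3: not invariant]

Only option (A), x^2 + y^2 + z^2, is unchanged by the transformation.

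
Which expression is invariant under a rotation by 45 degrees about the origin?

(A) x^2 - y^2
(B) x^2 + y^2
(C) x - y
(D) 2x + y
B

A rotation by 45 degrees sends (x, y) to (sqrt(2)x/2 - sqrt(2)y/2, sqrt(2)x/2 + sqrt(2)y/2).
Substitute the transformed coordinates into each option and compare with the original:
(A) x^2 - y^2  ->  (sqrt(2)x/2 - sqrt(2)y/2)^2 - (sqrt(2)x/2 + sqrt(2)y/2)^2 = -2xy   [differs from x^2 - y^2: not invariant]
(B) x^2 + y^2  ->  (sqrt(2)x/2 - sqrt(2)y/2)^2 + (sqrt(2)x/2 + sqrt(2)y/2)^2 = x^2 + y^2   [equals x^2 + y^2: invariant]
(C) x - y  ->  (sqrt(2)x/2 - sqrt(2)y/2) - (sqrt(2)x/2 + sqrt(2)y/2) = -sqrt(2)y   [differs from x - y: not invariant]
(D) 2x + y  ->  2(sqrt(2)x/2 - sqrt(2)y/2) + (sqrt(2)x/2 + sqrt(2)y/2) = 3sqrt(2)x/2 - sqrt(2)y/2   [differs from 2x + y: not invariant]

Only option (B), x^2 + y^2, is unchanged by the transformation.
Geometrically, x^2 + y^2 is the squared distance from the origin, which every rotation about the origin preserves.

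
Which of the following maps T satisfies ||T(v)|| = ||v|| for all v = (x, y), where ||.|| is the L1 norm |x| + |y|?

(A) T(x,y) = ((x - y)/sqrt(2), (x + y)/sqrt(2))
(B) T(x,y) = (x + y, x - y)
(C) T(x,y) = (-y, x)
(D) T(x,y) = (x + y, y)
C

A transformation preserves a norm if ||T(v)|| = ||v|| for every v; a single vector where the norm changes rules an option out.

(A) T(x,y) = ((x - y)/sqrt(2), (x + y)/sqrt(2)): v = (1, 0) has norm |1| + |0| = 1, but T(v) = (sqrt(2)/2, sqrt(2)/2) has norm sqrt(2) -- not preserved.
(B) T(x,y) = (x + y, x - y): v = (1, 0) has norm |1| + |0| = 1, but T(v) = (1, 1) has norm 2 -- not preserved.
(C) T(x,y) = (-y, x): preserves the norm -- it only permutes the coordinates and/or flips signs, which leaves |x| + |y| unchanged.
(D) T(x,y) = (x + y, y): v = (0, 1) has norm |0| + |1| = 1, but T(v) = (1, 1) has norm 2 -- not preserved.

Therefore the answer is (C).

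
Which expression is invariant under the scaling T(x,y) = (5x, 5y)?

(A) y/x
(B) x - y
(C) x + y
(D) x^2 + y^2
A

Under the uniform scaling T(x,y) = (5x, 5y):
Substitute the transformed coordinates into each option and compare with the original:
(A) y/x  ->  (5y)/(5x) = y/x   [equals y/x: invariant]
(B) x - y  ->  (5x) - (5y) = 5x - 5y   [differs from x - y: not invariant]
(C) x + y  ->  (5x) + (5y) = 5x + 5y   [differs from x + y: not invariant]
(D) x^2 + y^2  ->  (5x)^2 + (5y)^2 = 25x^2 + 25y^2   [differs from x^2 + y^2: not invariant]

Only option (A), y/x, is unchanged by the transformation.
The common factor 5 cancels in a ratio of coordinates, while sums, products and sums of squares pick up factors of 5 or 25.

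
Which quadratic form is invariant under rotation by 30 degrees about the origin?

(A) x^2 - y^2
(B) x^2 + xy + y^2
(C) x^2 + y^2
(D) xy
C

Rotation by 30 degrees sends (x, y) to (sqrt(3)x/2 - y/2, x/2 + sqrt(3)y/2).
Substitute the transformed coordinates into each option and compare with the original:
(A) x^2 - y^2  ->  (sqrt(3)x/2 - y/2)^2 - (x/2 + sqrt(3)y/2)^2 = x^2/2 - sqrt(3)xy - y^2/2   [differs from x^2 - y^2: not invariant]
(B) x^2 + xy + y^2  ->  (sqrt(3)x/2 - y/2)^2 + (sqrt(3)x/2 - y/2)(x/2 + sqrt(3)y/2) + (x/2 + sqrt(3)y/2)^2 = sqrt(3)x^2/4 + x^2 + xy/2 - sqrt(3)y^2/4 + y^2   [differs from x^2 + xy + y^2: not invariant]
(C) x^2 + y^2  ->  (sqrt(3)x/2 - y/2)^2 + (x/2 + sqrt(3)y/2)^2 = x^2 + y^2   [equals x^2 + y^2: invariant]
(D) xy  ->  (sqrt(3)x/2 - y/2)(x/2 + sqrt(3)y/2) = sqrt(3)x^2/4 + xy/2 - sqrt(3)y^2/4   [differs from xy: not invariant]

Only option (C), x^2 + y^2, is unchanged by the transformation.
x^2 + y^2 is the squared distance from the origin, which rotations preserve.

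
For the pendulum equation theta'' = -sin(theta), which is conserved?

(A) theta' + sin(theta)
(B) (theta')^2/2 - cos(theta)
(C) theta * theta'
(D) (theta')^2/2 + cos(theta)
B

A first integral I satisfies dI/dt = 0 along every solution. Differentiate each option and use the equation of motion:
(A) d/dt[theta' + sin(theta)] = theta'' + cos(theta) theta' = -sin(theta) + theta' cos(theta), not identically 0
(B) d/dt[(theta')^2/2 - cos(theta)] = theta' theta'' + sin(theta) theta' = theta'(-sin(theta)) + theta' sin(theta) = 0
(C) d/dt[theta * theta'] = (theta')^2 + theta theta'' = (theta')^2 - theta sin(theta), not identically 0
(D) d/dt[(theta')^2/2 + cos(theta)] = theta' theta'' - sin(theta) theta' = -2 theta' sin(theta), not identically 0

Only (B) has zero time-derivative. This is the total energy: kinetic (theta')^2/2 plus potential -cos(theta).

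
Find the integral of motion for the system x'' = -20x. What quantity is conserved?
E = (x')^2 + 20x^2

Multiply the equation by x':
x' * x'' = -20x * x'
The left side is d/dt[(x')^2/2] and the right side is d/dt[-20x^2/2], so
d/dt[(x')^2/2 + 20x^2/2] = 0, i.e. (x')^2/2 + 20x^2/2 = constant.
Multiplying by 2, the integral of motion is E = (x')^2 + 20x^2.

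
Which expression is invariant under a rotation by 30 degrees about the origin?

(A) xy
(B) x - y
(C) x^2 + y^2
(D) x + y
C

A rotation by 30 degrees sends (x, y) to (sqrt(3)x/2 - y/2, x/2 + sqrt(3)y/2).
Substitute the transformed coordinates into each option and compare with the original:
(A) xy  ->  (sqrt(3)x/2 - y/2)(x/2 + sqrt(3)y/2) = sqrt(3)x^2/4 + xy/2 - sqrt(3)y^2/4   [differs from xy: not invariant]
(B) x - y  ->  (sqrt(3)x/2 - y/2) - (x/2 + sqrt(3)y/2) = -x/2 + sqrt(3)x/2 - sqrt(3)y/2 - y/2   [differs from x - y: not invariant]
(C) x^2 + y^2  ->  (sqrt(3)x/2 - y/2)^2 + (x/2 + sqrt(3)y/2)^2 = x^2 + y^2   [equals x^2 + y^2: invariant]
(D) x + y  ->  (sqrt(3)x/2 - y/2) + (x/2 + sqrt(3)y/2) = x/2 + sqrt(3)x/2 - y/2 + sqrt(3)y/2   [differs from x + y: not invariant]

Only option (C), x^2 + y^2, is unchanged by the transformation.
Geometrically, x^2 + y^2 is the squared distance from the origin, which every rotation about the origin preserves.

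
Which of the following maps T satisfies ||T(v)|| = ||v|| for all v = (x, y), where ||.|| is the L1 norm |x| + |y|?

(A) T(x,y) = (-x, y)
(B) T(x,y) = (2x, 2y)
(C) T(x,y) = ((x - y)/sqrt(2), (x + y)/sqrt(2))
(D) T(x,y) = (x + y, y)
A

A transformation preserves a norm if ||T(v)|| = ||v|| for every v; a single vector where the norm changes rules an option out.

(A) T(x,y) = (-x, y): preserves the norm -- it only permutes the coordinates and/or flips signs, which leaves |x| + |y| unchanged.
(B) T(x,y) = (2x, 2y): v = (1, 0) has norm |1| + |0| = 1, but T(v) = (2, 0) has norm 2 -- not preserved.
(C) T(x,y) = ((x - y)/sqrt(2), (x + y)/sqrt(2)): v = (1, 0) has norm |1| + |0| = 1, but T(v) = (sqrt(2)/2, sqrt(2)/2) has norm sqrt(2) -- not preserved.
(D) T(x,y) = (x + y, y): v = (0, 1) has norm |0| + |1| = 1, but T(v) = (1, 1) has norm 2 -- not preserved.

Therefore the answer is (A).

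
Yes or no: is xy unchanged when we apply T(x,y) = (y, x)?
Yes

Substitute T(x,y) = (y, x) into the expression and compare with the original.

Original: xy
After applying T: (y)(x) = xy

This is identical to the original xy, so the expression is invariant.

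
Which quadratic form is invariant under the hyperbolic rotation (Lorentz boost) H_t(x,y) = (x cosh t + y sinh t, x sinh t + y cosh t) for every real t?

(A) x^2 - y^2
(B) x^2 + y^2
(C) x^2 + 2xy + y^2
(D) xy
A

Write x' = x cosh t + y sinh t, y' = x sinh t + y cosh t and substitute into each option:
(A) x^2 - y^2: (x cosh t + y sinh t)^2 - (x sinh t + y cosh t)^2 = x^2(cosh^2 t - sinh^2 t) + 2xy(cosh t sinh t - sinh t cosh t) + y^2(sinh^2 t - cosh^2 t) = x^2 - y^2   [invariant, using cosh^2 t - sinh^2 t = 1]
(B) x^2 + y^2: (x cosh t + y sinh t)^2 + (x sinh t + y cosh t)^2 = (x^2 + y^2)(cosh^2 t + sinh^2 t) + 4xy sinh t cosh t = (x^2 + y^2) cosh 2t + 2xy sinh 2t   [not invariant for t != 0]
(C) x^2 + 2xy + y^2: (x' + y')^2 with x' + y' = (x + y)(cosh t + sinh t) = (x + y)e^t, so it becomes (x + y)^2 e^(2t)   [not invariant for t != 0]
(D) xy: (x cosh t + y sinh t)(x sinh t + y cosh t) = xy(cosh^2 t + sinh^2 t) + (x^2 + y^2) sinh t cosh t = xy cosh 2t + (x^2 + y^2)(sinh 2t)/2   [not invariant for t != 0]

Only (A) x^2 - y^2 is unchanged; it is the Minkowski form preserved by Lorentz boosts, just as x^2 + y^2 is preserved by ordinary rotations.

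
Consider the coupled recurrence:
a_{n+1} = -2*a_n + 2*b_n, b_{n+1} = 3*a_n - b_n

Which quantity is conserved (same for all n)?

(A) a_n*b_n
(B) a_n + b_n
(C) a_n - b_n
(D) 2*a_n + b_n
B

Replace a_n by a_{n+1} = -2*a_n + 2*b_n and b_n by b_{n+1} = 3*a_n - b_n in each option and simplify:
(A) a_n*b_n  ->  (-2*a_n + 2*b_n)*(3*a_n - b_n) = -6*a_n^2 + 8*a_n*b_n - 2*b_n^2   [not conserved]
(B) a_n + b_n  ->  (-2*a_n + 2*b_n) + (3*a_n - b_n) = a_n + b_n   [conserved]
(C) a_n - b_n  ->  (-2*a_n + 2*b_n) - (3*a_n - b_n) = -5*a_n + 3*b_n   [not conserved]
(D) 2*a_n + b_n  ->  2*(-2*a_n + 2*b_n) + (3*a_n - b_n) = -a_n + 3*b_n   [not conserved]

Only (B) a_n + b_n returns to itself after one step, so it is the conserved quantity.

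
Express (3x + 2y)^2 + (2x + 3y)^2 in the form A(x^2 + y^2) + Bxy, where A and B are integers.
13(x^2 + y^2) + 24xy

Expanding: (3x + 2y)^2 = 9x^2 + 12xy + 4y^2
(2x + 3y)^2 = 4x^2 + 12xy + 9y^2
Sum = (9+4)(x^2+y^2) + 24xy = 13(x^2 + y^2) + 24xy
This is symmetric in x and y.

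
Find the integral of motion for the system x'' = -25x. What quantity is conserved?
E = (x')^2 + 25x^2

Multiply the equation by x':
x' * x'' = -25x * x'
The left side is d/dt[(x')^2/2] and the right side is d/dt[-25x^2/2], so
d/dt[(x')^2/2 + 25x^2/2] = 0, i.e. (x')^2/2 + 25x^2/2 = constant.
Multiplying by 2, the integral of motion is E = (x')^2 + 25x^2.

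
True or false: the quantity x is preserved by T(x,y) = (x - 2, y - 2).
False

Substitute T(x,y) = (x - 2, y - 2) into the expression and compare with the original.

Original: x
After applying T: (x - 2) = x - 2

This differs from the original x (difference: -2), so the expression is NOT invariant.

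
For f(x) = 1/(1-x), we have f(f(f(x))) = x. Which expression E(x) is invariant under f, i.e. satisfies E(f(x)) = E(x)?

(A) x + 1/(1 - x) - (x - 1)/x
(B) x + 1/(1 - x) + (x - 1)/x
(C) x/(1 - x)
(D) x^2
B

Replace x by f(x) = 1/(1 - x) in each option and simplify. As a quick numerical cross-check, also compare E(3) with E(f(3)) = E(-1/2).

(A) x + 1/(1 - x) - (x - 1)/x  ->  (1/(1 - x)) + 1/(1 - (1/(1 - x))) - ((1/(1 - x)) - 1)/(1/(1 - x)) = (x^2(1 - x) - x + (x - 1)^2)/(x(x - 1)); check: E(3) = 11/6 but E(-1/2) = -17/6.   [not invariant]
(B) x + 1/(1 - x) + (x - 1)/x  ->  (1/(1 - x)) + 1/(1 - (1/(1 - x))) + ((1/(1 - x)) - 1)/(1/(1 - x)), which simplifies back to x + 1/(1 - x) + (x - 1)/x; check: E(3) = 19/6, E(-1/2) = 19/6.   [invariant]
(C) x/(1 - x)  ->  (1/(1 - x))/(1 - (1/(1 - x))) = -1/x; check: E(3) = -3/2 but E(-1/2) = -1/3.   [not invariant]
(D) x^2  ->  (1/(1 - x))^2 = (x - 1)^(-2); check: E(3) = 9 but E(-1/2) = 1/4.   [not invariant]

Only (B) is unchanged. Indeed f(f(x)) = 1/(1 - 1/(1-x)) = (1-x)/(-x) = (x-1)/x, so E(x) = x + f(x) + f(f(x)) is the sum over the whole 3-cycle; applying f just permutes the three terms cyclically (x -> f(x) -> f(f(x)) -> x), leaving the sum unchanged.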